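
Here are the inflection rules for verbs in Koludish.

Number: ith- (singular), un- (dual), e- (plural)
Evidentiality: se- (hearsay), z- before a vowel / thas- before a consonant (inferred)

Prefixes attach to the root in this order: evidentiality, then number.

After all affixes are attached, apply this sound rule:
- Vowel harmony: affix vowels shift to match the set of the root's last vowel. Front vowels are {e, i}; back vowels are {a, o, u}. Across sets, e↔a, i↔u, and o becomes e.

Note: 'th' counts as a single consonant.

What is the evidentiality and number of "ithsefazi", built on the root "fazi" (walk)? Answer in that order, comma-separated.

hearsay, singular

Segment: ith-se-fazi.
evidentiality: se- → hearsay.
number: ith- → singular.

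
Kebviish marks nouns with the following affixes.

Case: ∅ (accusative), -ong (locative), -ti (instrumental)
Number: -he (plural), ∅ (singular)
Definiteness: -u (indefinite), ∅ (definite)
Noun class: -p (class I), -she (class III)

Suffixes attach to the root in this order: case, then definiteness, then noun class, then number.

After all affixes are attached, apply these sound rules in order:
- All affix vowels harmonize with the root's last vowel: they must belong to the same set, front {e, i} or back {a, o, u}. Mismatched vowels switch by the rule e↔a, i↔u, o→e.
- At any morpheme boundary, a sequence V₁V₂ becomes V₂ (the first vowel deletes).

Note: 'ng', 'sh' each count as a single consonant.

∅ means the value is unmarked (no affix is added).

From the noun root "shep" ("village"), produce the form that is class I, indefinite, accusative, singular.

shepip

case = accusative: zero marking, form stays shep.
Attach definiteness indefinite -u → shepu.
Attach noun class class I -p → shepup.
number = singular: zero marking, form stays shepup.
Apply vowel harmony: shepup → shepip.
Vowel deletion: no change.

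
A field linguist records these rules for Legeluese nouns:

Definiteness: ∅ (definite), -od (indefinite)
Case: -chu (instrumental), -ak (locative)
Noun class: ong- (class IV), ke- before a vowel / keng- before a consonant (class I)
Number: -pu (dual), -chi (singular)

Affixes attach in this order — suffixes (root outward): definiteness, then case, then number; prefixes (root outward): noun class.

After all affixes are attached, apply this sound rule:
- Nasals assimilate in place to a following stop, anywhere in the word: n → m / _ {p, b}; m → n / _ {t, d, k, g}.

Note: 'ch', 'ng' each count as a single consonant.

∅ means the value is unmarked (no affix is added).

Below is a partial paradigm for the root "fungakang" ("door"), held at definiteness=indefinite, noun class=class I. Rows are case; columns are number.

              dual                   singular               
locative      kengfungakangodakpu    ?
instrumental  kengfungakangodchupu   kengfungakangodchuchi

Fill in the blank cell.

Attach definiteness indefinite -od → fungakangod.
Attach noun class class I keng- (before consonant 'f') → kengfungakangod.
Attach case locative -ak → kengfungakangodak.
Attach number singular -chi → kengfungakangodakchi.
Nasal assimilation: no change.

kengfungakangodakchi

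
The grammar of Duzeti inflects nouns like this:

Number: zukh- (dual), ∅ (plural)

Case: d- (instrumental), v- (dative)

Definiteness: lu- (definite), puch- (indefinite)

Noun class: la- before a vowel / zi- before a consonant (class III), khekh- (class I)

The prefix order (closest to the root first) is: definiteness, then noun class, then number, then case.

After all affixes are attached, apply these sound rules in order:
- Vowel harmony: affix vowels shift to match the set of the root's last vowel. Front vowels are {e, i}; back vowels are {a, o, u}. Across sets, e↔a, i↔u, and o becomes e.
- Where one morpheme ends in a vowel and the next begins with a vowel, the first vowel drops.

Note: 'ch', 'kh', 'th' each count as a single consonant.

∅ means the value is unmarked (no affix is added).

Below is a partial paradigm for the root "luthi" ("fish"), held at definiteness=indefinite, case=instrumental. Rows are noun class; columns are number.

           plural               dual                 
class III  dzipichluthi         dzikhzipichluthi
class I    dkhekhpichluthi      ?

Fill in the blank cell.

dzikhkhekhpichluthi

Attach definiteness indefinite puch- → puchluthi.
Attach noun class class I khekh- → khekhpuchluthi.
Attach number dual zukh- → zukhkhekhpuchluthi.
Attach case instrumental d- → dzukhkhekhpuchluthi.
Apply vowel harmony: dzukhkhekhpuchluthi → dzikhkhekhpichluthi.
Vowel deletion: no change.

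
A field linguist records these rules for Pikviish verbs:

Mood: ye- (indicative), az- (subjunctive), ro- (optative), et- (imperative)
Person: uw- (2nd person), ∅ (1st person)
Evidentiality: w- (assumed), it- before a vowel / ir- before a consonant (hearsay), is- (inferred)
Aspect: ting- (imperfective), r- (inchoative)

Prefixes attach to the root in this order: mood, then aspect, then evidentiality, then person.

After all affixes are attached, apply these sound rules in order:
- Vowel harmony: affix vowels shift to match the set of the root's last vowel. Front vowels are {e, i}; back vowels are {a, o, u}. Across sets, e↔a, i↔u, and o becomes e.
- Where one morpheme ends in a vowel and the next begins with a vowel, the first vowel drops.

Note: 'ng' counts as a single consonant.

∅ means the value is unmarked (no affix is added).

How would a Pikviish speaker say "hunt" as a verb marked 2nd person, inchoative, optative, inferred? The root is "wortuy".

Attach mood optative ro- → rowortuy.
Attach aspect inchoative r- → rrowortuy.
Attach evidentiality inferred is- → isrrowortuy.
Attach person 2nd person uw- → uwisrrowortuy.
Apply vowel harmony: uwisrrowortuy → uwusrrowortuy.
Vowel deletion: no change.

uwusrrowortuy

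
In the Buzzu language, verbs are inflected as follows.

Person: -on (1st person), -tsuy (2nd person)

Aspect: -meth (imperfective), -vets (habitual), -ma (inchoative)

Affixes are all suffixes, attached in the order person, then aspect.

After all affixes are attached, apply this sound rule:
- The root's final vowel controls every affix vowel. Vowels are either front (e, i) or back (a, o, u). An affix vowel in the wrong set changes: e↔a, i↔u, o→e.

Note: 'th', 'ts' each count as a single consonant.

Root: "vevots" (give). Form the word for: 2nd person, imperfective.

Attach person 2nd person -tsuy → vevotstsuy.
Attach aspect imperfective -meth → vevotstsuymeth.
Apply vowel harmony: vevotstsuymeth → vevotstsuymath.

vevotstsuymath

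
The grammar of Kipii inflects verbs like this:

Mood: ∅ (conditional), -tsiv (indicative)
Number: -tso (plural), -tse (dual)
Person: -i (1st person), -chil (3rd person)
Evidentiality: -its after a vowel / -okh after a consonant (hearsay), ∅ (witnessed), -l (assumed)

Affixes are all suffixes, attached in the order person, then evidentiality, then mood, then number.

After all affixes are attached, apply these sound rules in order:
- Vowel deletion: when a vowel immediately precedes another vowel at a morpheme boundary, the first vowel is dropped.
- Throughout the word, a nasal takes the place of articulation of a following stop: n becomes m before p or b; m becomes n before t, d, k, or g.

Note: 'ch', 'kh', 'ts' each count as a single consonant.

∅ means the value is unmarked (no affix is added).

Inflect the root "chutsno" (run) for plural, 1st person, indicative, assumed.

chutsniltsivtso

Attach person 1st person -i → chutsnoi.
Attach evidentiality assumed -l → chutsnoil.
Attach mood indicative -tsiv → chutsnoiltsiv.
Attach number plural -tso → chutsnoiltsivtso.
Apply vowel deletion: chutsnoiltsivtso → chutsniltsivtso.
Nasal assimilation: no change.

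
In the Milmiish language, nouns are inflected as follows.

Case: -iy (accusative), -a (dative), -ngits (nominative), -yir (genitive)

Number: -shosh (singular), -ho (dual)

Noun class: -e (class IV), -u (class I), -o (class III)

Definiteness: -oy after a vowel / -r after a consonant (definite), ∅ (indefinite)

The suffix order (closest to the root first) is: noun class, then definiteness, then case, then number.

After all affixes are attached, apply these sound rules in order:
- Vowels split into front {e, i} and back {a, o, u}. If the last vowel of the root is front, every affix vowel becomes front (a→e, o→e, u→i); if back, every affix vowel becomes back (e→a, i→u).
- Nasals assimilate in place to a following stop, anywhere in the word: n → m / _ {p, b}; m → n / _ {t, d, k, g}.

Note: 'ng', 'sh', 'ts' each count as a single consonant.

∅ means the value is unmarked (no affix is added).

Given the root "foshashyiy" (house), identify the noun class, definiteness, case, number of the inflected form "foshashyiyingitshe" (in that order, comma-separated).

class I, indefinite, nominative, dual

Segment: foshashyiy-u-ngits-ho.
noun class: -u → class I.
definiteness: ∅ → indefinite.
case: -ngits → nominative.
number: -ho → dual.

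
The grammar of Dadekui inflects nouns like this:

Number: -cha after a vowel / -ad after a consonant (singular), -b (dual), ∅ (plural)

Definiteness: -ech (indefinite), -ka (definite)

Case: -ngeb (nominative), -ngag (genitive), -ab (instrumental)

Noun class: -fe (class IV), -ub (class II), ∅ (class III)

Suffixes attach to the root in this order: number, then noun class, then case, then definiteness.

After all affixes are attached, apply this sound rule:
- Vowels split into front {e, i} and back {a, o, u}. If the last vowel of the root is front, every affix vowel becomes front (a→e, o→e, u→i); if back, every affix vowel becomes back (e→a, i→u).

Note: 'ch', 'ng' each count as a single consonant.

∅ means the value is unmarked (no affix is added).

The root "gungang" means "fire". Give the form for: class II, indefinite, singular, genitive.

Attach number singular -ad (after consonant 'ng') → gungangad.
Attach noun class class II -ub → gungangadub.
Attach case genitive -ngag → gungangadubngag.
Attach definiteness indefinite -ech → gungangadubngagech.
Apply vowel harmony: gungangadubngagech → gungangadubngagach.

gungangadubngagach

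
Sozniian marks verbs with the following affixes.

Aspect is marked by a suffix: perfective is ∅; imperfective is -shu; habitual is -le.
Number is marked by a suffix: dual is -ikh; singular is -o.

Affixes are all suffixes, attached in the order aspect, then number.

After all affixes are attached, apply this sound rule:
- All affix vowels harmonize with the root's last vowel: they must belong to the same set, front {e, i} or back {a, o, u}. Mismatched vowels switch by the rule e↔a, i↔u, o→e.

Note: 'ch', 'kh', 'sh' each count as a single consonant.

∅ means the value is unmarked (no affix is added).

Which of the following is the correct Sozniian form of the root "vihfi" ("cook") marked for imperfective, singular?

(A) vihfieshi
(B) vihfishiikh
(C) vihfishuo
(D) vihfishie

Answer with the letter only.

Attach aspect imperfective -shu → vihfishu.
Attach number singular -o → vihfishuo.
Apply vowel harmony: vihfishuo → vihfishie.
So the correct form is vihfishie, option (D).
(B) vihfishiikh is wrong: it uses dual instead of singular for number.
(C) vihfishuo is wrong: it fails to apply the sound rule(s).
(A) vihfieshi is wrong: it has the affixes in the wrong order.

D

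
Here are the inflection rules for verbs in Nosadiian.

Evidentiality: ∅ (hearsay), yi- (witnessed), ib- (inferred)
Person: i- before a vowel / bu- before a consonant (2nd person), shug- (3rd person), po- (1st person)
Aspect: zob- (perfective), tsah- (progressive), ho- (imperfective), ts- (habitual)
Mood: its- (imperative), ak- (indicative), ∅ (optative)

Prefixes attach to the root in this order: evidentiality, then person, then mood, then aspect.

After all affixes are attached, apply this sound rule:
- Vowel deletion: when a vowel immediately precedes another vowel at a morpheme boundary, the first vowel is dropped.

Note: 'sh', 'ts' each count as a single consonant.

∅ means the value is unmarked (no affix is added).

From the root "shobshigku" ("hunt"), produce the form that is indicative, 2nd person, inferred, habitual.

tsakibshobshigku

Attach evidentiality inferred ib- → ibshobshigku.
Attach person 2nd person i- (before vowel 'i') → iibshobshigku.
Attach mood indicative ak- → akiibshobshigku.
Attach aspect habitual ts- → tsakiibshobshigku.
Apply vowel deletion: tsakiibshobshigku → tsakibshobshigku.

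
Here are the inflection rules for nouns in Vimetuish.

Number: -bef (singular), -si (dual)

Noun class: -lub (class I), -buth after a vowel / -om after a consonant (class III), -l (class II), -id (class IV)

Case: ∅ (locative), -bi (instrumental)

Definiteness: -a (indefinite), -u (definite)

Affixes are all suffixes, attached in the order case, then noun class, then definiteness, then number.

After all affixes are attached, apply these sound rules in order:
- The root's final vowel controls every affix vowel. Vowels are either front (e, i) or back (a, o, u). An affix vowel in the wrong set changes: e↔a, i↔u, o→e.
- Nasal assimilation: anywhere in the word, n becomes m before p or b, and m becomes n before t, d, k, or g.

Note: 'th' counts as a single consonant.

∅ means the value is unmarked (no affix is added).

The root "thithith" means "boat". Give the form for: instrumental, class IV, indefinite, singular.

thithithbiidebef

Attach case instrumental -bi → thithithbi.
Attach noun class class IV -id → thithithbiid.
Attach definiteness indefinite -a → thithithbiida.
Attach number singular -bef → thithithbiidabef.
Apply vowel harmony: thithithbiidabef → thithithbiidebef.
Nasal assimilation: no change.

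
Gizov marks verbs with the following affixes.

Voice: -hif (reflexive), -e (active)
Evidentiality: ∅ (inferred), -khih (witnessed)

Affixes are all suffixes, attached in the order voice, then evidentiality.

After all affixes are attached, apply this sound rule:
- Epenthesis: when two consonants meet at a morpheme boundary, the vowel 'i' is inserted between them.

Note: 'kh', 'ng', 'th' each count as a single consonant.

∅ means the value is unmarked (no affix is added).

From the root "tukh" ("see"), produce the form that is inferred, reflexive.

tukhihif

Attach voice reflexive -hif → tukhhif.
evidentiality = inferred: zero marking, form stays tukhhif.
Apply epenthesis: tukhhif → tukhihif.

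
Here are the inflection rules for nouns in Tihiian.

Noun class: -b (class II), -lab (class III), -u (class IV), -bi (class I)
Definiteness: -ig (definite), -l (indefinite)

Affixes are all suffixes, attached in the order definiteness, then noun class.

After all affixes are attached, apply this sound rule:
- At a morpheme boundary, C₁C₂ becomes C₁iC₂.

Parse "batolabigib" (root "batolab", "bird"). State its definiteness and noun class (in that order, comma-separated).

Segment: batolab-ig-b.
definiteness: -ig → definite.
noun class: -b → class II.

definite, class II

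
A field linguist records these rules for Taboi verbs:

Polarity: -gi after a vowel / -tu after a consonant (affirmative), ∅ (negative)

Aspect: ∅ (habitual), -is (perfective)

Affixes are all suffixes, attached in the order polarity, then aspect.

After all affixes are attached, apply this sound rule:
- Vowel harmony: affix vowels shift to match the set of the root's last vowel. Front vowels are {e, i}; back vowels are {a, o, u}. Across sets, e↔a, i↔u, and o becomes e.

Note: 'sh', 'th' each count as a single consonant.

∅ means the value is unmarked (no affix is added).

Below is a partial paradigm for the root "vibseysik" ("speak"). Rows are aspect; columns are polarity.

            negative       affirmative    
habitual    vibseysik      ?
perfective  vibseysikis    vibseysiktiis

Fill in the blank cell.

Attach polarity affirmative -tu (after consonant 'k') → vibseysiktu.
aspect = habitual: zero marking, form stays vibseysiktu.
Apply vowel harmony: vibseysiktu → vibseysikti.

vibseysikti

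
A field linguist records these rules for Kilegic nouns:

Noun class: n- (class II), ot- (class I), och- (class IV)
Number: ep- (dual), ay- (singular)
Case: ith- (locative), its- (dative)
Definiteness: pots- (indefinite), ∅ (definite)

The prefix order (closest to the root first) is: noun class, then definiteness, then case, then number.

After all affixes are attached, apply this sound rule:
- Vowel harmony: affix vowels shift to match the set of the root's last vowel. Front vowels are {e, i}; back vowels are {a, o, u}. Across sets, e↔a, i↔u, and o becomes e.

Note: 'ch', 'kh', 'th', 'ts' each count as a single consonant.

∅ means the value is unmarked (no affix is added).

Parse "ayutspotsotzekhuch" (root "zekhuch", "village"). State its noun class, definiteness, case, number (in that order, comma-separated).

Segment: ay-its-pots-ot-zekhuch.
noun class: ot- → class I.
definiteness: pots- → indefinite.
case: its- → dative.
number: ay- → singular.

class I, indefinite, dative, singular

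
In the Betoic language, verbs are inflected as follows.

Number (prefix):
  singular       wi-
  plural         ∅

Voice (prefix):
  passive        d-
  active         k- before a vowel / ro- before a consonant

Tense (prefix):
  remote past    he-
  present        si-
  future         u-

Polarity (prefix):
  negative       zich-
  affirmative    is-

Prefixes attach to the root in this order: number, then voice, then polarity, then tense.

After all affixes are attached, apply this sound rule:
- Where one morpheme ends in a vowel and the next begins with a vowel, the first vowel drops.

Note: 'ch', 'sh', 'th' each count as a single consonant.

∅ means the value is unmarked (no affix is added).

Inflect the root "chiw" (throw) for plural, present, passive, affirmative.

sisdchiw

number = plural: zero marking, form stays chiw.
Attach voice passive d- → dchiw.
Attach polarity affirmative is- → isdchiw.
Attach tense present si- → siisdchiw.
Apply vowel deletion: siisdchiw → sisdchiw.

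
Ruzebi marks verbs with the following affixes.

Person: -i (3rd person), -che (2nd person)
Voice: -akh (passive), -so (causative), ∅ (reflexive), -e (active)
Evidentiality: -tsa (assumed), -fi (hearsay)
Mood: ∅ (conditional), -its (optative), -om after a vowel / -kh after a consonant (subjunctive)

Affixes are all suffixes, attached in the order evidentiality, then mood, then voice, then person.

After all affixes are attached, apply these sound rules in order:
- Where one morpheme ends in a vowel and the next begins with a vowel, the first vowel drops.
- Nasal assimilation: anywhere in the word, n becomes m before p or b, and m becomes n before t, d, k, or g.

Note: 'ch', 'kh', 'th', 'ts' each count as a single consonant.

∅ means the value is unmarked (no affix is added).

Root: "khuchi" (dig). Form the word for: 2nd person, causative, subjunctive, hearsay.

khuchifomsoche

Attach evidentiality hearsay -fi → khuchifi.
Attach mood subjunctive -om (after vowel 'i') → khuchifiom.
Attach voice causative -so → khuchifiomso.
Attach person 2nd person -che → khuchifiomsoche.
Apply vowel deletion: khuchifiomsoche → khuchifomsoche.
Nasal assimilation: no change.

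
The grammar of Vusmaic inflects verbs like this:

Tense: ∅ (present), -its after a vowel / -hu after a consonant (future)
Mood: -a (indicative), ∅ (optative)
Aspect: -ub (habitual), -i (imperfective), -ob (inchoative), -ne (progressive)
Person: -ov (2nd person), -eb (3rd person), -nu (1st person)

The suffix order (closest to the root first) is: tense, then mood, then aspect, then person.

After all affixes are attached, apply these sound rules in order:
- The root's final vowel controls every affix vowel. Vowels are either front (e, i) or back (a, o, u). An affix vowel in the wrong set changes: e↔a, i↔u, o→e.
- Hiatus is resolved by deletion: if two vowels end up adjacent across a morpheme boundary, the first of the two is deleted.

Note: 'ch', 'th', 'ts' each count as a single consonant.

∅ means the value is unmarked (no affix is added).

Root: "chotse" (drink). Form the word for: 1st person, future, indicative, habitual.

Attach tense future -its (after vowel 'e') → chotseits.
Attach mood indicative -a → chotseitsa.
Attach aspect habitual -ub → chotseitsaub.
Attach person 1st person -nu → chotseitsaubnu.
Apply vowel harmony: chotseitsaubnu → chotseitseibni.
Apply vowel deletion: chotseitseibni → chotsitsibni.

chotsitsibni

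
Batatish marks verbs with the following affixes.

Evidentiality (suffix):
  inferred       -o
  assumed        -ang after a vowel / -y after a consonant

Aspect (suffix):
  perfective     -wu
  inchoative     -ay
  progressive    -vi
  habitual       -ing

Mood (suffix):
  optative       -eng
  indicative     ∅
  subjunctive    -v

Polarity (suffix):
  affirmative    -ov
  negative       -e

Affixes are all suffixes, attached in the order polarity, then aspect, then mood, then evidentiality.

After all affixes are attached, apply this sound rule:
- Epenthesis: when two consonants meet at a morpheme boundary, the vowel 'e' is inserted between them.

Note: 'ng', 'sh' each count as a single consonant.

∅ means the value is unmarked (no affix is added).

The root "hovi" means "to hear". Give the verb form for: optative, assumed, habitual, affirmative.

Attach polarity affirmative -ov → hoviov.
Attach aspect habitual -ing → hovioving.
Attach mood optative -eng → hoviovingeng.
Attach evidentiality assumed -y (after consonant 'ng') → hoviovingengy.
Apply epenthesis: hoviovingengy → hoviovingengey.

hoviovingengey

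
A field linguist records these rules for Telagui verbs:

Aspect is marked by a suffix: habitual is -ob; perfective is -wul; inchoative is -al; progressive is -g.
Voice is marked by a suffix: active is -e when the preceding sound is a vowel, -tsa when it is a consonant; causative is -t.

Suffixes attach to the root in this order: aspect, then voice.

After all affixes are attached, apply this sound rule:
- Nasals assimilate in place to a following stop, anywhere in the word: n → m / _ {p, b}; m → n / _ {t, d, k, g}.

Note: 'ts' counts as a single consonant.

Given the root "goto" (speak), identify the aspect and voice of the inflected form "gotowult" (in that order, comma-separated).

perfective, causative

Segment: goto-wul-t.
aspect: -wul → perfective.
voice: -t → causative.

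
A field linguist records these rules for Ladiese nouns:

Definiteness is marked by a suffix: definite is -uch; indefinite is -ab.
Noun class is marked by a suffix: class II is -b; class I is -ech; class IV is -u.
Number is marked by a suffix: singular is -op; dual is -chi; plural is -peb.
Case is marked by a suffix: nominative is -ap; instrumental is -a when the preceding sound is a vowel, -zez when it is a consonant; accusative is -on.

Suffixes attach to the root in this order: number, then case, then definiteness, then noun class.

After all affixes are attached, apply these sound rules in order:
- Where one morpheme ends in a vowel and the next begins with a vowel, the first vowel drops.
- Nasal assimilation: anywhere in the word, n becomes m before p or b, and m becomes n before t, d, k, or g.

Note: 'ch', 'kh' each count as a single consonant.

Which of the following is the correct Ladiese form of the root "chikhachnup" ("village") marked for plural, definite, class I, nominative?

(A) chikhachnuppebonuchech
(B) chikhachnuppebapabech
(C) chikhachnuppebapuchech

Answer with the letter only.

Attach number plural -peb → chikhachnuppeb.
Attach case nominative -ap → chikhachnuppebap.
Attach definiteness definite -uch → chikhachnuppebapuch.
Attach noun class class I -ech → chikhachnuppebapuchech.
Vowel deletion: no change.
Nasal assimilation: no change.
So the correct form is chikhachnuppebapuchech, option (C).
(B) chikhachnuppebapabech is wrong: it uses indefinite instead of definite for definiteness.
(A) chikhachnuppebonuchech is wrong: it uses accusative instead of nominative for case.

C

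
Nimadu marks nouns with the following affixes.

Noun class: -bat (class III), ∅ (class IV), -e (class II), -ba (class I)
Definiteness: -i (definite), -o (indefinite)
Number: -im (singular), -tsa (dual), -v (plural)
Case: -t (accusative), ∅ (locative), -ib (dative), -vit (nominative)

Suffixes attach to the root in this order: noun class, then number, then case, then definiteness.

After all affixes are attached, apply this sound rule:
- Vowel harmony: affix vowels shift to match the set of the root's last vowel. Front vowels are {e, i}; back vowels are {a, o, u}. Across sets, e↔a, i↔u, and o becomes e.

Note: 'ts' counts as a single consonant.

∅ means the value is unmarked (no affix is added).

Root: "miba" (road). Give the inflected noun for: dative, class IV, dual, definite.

noun class = class IV: zero marking, form stays miba.
Attach number dual -tsa → mibatsa.
Attach case dative -ib → mibatsaib.
Attach definiteness definite -i → mibatsaibi.
Apply vowel harmony: mibatsaibi → mibatsaubu.

mibatsaubu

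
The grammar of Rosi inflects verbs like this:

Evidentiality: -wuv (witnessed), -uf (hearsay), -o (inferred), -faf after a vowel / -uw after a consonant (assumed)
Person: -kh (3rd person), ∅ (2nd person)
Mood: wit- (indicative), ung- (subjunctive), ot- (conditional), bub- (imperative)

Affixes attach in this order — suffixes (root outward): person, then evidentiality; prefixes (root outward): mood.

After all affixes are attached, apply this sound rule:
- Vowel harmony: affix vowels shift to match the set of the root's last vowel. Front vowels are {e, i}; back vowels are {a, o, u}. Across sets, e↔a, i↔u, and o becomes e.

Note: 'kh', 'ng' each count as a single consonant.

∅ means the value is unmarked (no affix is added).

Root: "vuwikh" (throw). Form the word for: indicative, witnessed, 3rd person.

witvuwikhkhwiv

Attach mood indicative wit- → witvuwikh.
Attach person 3rd person -kh → witvuwikhkh.
Attach evidentiality witnessed -wuv → witvuwikhkhwuv.
Apply vowel harmony: witvuwikhkhwuv → witvuwikhkhwiv.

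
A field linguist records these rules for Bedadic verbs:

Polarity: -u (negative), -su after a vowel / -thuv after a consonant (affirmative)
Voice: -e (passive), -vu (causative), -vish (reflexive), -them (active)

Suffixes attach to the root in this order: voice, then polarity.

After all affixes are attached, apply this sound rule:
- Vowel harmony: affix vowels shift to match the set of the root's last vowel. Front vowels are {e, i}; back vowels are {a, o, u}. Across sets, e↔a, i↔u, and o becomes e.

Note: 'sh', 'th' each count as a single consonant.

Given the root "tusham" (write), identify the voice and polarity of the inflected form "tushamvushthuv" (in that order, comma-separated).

Segment: tusham-vish-thuv.
voice: -vish → reflexive.
polarity: -su/thuv → affirmative.

reflexive, affirmative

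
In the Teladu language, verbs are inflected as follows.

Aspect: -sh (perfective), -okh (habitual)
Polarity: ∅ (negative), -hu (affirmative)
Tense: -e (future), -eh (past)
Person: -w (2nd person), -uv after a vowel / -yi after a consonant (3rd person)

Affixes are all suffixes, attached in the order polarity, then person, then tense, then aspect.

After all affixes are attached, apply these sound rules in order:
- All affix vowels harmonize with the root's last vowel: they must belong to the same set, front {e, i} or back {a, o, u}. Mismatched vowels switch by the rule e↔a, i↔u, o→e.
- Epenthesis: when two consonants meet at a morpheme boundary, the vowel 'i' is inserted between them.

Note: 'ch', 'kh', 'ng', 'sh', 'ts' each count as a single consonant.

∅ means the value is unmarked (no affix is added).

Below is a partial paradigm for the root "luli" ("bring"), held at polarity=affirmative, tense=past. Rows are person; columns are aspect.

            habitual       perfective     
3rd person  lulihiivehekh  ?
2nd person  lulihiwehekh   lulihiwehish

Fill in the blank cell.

lulihiivehish

Attach polarity affirmative -hu → lulihu.
Attach person 3rd person -uv (after vowel 'u') → lulihuuv.
Attach tense past -eh → lulihuuveh.
Attach aspect perfective -sh → lulihuuvehsh.
Apply vowel harmony: lulihuuvehsh → lulihiivehsh.
Apply epenthesis: lulihiivehsh → lulihiivehish.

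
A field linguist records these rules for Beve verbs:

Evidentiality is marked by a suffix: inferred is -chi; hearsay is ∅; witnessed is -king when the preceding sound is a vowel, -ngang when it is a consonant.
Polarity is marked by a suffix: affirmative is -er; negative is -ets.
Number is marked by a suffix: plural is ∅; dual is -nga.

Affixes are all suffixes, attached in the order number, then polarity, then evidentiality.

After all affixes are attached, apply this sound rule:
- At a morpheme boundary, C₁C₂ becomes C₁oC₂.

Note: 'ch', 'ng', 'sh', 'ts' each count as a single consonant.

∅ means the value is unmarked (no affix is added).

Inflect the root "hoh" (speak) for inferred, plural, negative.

number = plural: zero marking, form stays hoh.
Attach polarity negative -ets → hohets.
Attach evidentiality inferred -chi → hohetschi.
Apply epenthesis: hohetschi → hohetsochi.

hohetsochi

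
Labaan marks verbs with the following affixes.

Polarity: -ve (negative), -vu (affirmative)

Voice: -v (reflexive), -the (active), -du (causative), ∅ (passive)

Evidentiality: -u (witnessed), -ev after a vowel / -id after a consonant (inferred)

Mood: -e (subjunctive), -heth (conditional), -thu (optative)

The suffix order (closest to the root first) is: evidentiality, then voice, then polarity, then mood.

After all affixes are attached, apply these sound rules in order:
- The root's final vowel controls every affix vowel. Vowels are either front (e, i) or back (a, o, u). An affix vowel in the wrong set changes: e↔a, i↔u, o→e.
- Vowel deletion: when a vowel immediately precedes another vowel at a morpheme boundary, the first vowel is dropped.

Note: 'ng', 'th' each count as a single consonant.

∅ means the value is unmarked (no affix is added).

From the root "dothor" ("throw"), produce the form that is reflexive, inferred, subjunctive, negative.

dothorudvva

Attach evidentiality inferred -id (after consonant 'r') → dothorid.
Attach voice reflexive -v → dothoridv.
Attach polarity negative -ve → dothoridvve.
Attach mood subjunctive -e → dothoridvvee.
Apply vowel harmony: dothoridvvee → dothorudvvaa.
Apply vowel deletion: dothorudvvaa → dothorudvva.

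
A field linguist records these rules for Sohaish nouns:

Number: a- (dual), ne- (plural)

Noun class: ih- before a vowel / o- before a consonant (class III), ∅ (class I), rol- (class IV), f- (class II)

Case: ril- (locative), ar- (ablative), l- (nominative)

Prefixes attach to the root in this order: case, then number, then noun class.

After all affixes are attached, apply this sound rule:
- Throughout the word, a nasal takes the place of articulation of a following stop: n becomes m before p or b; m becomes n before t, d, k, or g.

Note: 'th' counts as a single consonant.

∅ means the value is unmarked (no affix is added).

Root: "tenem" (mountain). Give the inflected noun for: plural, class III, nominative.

oneltenem

Attach case nominative l- → ltenem.
Attach number plural ne- → neltenem.
Attach noun class class III o- (before consonant 'n') → oneltenem.
Nasal assimilation: no change.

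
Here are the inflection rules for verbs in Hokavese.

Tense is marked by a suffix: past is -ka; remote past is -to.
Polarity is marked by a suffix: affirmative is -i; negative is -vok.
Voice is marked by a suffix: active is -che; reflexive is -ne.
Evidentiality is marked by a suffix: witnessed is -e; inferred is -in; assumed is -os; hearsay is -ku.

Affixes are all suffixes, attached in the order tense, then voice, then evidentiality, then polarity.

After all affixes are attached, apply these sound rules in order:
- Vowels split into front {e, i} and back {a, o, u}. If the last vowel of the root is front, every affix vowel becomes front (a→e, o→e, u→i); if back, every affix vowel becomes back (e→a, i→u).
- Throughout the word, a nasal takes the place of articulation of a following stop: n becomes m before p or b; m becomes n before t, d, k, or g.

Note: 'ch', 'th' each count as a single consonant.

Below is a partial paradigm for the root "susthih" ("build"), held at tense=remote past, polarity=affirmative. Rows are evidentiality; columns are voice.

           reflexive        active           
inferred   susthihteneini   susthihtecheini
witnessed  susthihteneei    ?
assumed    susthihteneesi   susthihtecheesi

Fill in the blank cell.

susthihtecheei

Attach tense remote past -to → susthihto.
Attach voice active -che → susthihtoche.
Attach evidentiality witnessed -e → susthihtochee.
Attach polarity affirmative -i → susthihtocheei.
Apply vowel harmony: susthihtocheei → susthihtecheei.
Nasal assimilation: no change.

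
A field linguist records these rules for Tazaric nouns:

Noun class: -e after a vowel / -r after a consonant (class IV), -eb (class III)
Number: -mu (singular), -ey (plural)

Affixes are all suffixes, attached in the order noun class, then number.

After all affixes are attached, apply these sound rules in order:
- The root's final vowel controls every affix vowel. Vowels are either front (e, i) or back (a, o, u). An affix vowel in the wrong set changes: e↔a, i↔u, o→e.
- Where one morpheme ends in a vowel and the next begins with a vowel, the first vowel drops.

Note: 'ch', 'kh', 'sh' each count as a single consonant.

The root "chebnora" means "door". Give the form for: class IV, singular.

Attach noun class class IV -e (after vowel 'a') → chebnorae.
Attach number singular -mu → chebnoraemu.
Apply vowel harmony: chebnoraemu → chebnoraamu.
Apply vowel deletion: chebnoraamu → chebnoramu.

chebnoramu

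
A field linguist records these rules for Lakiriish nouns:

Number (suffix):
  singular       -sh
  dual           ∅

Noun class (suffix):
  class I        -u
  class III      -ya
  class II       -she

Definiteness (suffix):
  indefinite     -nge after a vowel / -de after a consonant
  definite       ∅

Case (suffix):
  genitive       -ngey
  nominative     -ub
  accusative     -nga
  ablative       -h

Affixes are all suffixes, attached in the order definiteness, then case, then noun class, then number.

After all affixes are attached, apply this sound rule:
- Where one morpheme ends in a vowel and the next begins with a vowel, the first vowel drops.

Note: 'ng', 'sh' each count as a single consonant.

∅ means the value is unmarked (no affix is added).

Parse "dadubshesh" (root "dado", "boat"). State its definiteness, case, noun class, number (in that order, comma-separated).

Segment: dado-ub-she-sh.
definiteness: ∅ → definite.
case: -ub → nominative.
noun class: -she → class II.
number: -sh → singular.

definite, nominative, class II, singular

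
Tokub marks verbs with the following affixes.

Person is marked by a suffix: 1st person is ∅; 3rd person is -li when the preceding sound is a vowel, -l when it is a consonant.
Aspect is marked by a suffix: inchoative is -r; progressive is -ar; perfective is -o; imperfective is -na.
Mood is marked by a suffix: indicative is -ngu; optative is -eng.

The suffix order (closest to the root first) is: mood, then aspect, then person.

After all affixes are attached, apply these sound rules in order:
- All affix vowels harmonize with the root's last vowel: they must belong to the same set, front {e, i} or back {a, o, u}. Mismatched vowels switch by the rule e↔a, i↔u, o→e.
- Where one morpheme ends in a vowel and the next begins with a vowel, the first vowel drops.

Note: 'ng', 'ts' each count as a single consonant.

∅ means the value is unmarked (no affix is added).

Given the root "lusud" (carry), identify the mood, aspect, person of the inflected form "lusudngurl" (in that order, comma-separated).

indicative, inchoative, 3rd person

Segment: lusud-ngu-r-l.
mood: -ngu → indicative.
aspect: -r → inchoative.
person: -li/l → 3rd person.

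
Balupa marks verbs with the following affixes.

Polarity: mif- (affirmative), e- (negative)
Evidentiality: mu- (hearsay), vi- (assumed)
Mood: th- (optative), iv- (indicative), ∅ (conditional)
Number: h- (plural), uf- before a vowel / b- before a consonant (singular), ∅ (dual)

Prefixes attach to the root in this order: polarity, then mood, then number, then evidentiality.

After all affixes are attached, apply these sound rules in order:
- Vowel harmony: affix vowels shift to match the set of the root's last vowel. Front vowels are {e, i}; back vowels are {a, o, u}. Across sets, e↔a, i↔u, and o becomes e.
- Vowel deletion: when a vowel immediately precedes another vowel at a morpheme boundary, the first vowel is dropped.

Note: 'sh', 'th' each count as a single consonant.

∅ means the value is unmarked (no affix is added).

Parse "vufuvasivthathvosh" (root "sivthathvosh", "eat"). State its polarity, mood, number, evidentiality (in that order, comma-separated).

Segment: vi-uf-iv-e-sivthathvosh.
polarity: e- → negative.
mood: iv- → indicative.
number: uf/b- → singular.
evidentiality: vi- → assumed.

negative, indicative, singular, assumed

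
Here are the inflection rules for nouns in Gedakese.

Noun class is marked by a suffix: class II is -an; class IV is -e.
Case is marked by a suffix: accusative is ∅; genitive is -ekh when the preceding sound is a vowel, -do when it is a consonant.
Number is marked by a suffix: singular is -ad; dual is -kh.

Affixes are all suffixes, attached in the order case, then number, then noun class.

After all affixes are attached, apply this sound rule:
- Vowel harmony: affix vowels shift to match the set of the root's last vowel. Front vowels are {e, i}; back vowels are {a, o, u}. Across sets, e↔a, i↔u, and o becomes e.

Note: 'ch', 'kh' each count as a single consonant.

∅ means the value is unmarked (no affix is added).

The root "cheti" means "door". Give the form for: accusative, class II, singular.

chetieden

case = accusative: zero marking, form stays cheti.
Attach number singular -ad → chetiad.
Attach noun class class II -an → chetiadan.
Apply vowel harmony: chetiadan → chetieden.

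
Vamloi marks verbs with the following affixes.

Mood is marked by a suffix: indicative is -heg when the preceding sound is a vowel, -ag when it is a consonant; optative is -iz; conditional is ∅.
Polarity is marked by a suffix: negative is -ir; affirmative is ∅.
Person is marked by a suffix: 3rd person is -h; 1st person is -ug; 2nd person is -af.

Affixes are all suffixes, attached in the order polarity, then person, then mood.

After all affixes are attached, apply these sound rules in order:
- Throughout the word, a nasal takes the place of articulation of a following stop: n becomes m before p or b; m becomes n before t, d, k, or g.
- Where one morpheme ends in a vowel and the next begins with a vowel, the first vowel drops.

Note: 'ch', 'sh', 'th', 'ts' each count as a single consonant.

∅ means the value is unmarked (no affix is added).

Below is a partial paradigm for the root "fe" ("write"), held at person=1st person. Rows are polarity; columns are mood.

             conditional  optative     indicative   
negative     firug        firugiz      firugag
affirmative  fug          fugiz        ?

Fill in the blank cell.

polarity = affirmative: zero marking, form stays fe.
Attach person 1st person -ug → feug.
Attach mood indicative -ag (after consonant 'g') → feugag.
Nasal assimilation: no change.
Apply vowel deletion: feugag → fugag.

fugag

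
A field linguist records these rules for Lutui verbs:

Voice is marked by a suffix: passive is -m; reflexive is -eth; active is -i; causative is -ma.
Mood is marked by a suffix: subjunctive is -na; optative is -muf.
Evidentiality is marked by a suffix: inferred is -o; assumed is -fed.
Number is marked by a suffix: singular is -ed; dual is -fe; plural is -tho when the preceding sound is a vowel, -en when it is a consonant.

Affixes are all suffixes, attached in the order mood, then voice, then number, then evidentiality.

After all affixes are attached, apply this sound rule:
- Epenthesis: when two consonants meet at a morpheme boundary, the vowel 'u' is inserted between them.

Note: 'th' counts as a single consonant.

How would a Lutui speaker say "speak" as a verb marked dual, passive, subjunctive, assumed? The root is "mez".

Attach mood subjunctive -na → mezna.
Attach voice passive -m → meznam.
Attach number dual -fe → meznamfe.
Attach evidentiality assumed -fed → meznamfefed.
Apply epenthesis: meznamfefed → mezunamufefed.

mezunamufefed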